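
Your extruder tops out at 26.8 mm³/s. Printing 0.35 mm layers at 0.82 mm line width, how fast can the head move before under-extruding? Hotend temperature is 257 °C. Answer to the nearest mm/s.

Bead cross-section = 0.35 × 0.82 = 0.287 mm².
v_max = Q/A = 26.8/0.287 = 93.38 mm/s → 93 mm/s.

93 mm/s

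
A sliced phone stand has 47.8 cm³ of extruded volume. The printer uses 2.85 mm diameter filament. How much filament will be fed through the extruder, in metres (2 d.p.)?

7.49 m

Cross-section of 2.85 mm filament: π·(2.85/2)² = 6.3794 mm².
L = 47800 mm³ / 6.3794 mm² = 7492.87 mm, i.e. 7.49 m.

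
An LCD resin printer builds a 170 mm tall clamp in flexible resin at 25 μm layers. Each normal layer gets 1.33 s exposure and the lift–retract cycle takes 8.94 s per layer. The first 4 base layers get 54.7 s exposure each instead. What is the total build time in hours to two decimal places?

19.46 hours

Number of layers: 170 / 0.025 → 6800 (rounded up).
Burn-in layers: 4 × (54.7 + 8.94) → 254.56 s.
Normal layers = 6796 × (1.33 + 8.94), so 69794.92 s.
Total = 254.56 + 69794.92 = 70049.48 s = 19.46 hours.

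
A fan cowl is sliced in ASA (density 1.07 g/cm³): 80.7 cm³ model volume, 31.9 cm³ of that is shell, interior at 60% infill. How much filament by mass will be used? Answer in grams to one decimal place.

65.5 g

Interior volume = 80.7 − 31.9 = 48.8 cm³.
Infill deposited: 0.60 × 48.8 → 29.28 cm³.
Total printed volume = 31.9 + 29.28, so 61.18 cm³.
Mass: 61.18 × 1.07 → 65.4626 g.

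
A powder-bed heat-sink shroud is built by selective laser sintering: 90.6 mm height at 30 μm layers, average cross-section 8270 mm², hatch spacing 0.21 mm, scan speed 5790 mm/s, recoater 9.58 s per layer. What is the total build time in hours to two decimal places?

Layer count = ceil(90.6 / 0.03) = 3020.
Scan path per layer: 8270 / 0.21 → 39381 mm.
Per-layer scan time: 39381 / 5790 → 6.8016 s.
Layer cycle = 6.8016 + 9.58, so 16.3816 s.
3020 layers × 16.3816 s/layer = 49472.432 s, i.e. 13.74 hours.

13.74 hours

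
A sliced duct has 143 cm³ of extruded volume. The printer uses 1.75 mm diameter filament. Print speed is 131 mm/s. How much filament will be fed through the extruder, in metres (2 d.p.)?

Cross-section of 1.75 mm filament: π·(1.75/2)² = 2.4053 mm².
L = 143000 mm³ / 2.4053 mm² = 59452.04 mm, i.e. 59.45 m.

59.45 m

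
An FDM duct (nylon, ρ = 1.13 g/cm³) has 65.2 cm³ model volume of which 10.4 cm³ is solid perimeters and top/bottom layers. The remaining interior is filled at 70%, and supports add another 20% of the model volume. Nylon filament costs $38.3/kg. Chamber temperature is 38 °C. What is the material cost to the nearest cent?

$2.67

Interior volume = 65.2 − 10.4 = 54.8 cm³.
Deposited infill = 0.70 × 54.8 = 38.36 cm³.
Support = 0.20 × 65.2, so 13.04 cm³.
Total extruded: 10.4 + 38.36 + 13.04 → 61.8 cm³.
Mass = 61.8 × 1.13 = 69.834 g.
Cost = 69.834 g / 1000 × $38.3/kg = $2.67.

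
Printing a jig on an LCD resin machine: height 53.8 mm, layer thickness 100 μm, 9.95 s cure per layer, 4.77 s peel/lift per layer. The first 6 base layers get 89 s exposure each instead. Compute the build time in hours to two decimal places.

Layer count = ceil(53.8 / 0.1) = 538.
Base layers: 6 × (89 + 4.77) → 562.62 s.
Regular layers = 532 × (9.95 + 4.77) = 7831.04 s.
Total = 562.62 + 7831.04 = 8393.66 s = 2.33 hours.

2.33 hours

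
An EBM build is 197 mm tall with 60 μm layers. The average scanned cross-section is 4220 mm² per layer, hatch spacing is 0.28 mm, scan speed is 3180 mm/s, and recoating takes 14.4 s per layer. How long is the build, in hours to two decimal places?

Number of layers: 197 / 0.06 → 3284 (rounded up).
Per-layer scan distance = 4220 / 0.28 = 15071.4 mm.
Beam time per layer = 15071.4 / 3180, so 4.7394 s.
Per-layer time: 4.7394 + 14.4 → 19.1394 s.
Total: 3284 × 19.1394 s = 62853.7896 s → 17.46 hours.

17.46 hours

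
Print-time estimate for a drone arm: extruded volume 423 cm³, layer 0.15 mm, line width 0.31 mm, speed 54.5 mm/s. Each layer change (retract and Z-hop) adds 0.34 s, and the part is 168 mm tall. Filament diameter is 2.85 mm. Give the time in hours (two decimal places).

Bead cross-section: 0.15 × 0.31 → 0.0465 mm².
Total extruded path = 423000/0.0465 = 9096774.2 mm.
Time extruding = 9096774.2 / 54.5 = 166913.3 s.
Number of layers: 168 / 0.15 → 1120 (rounded up).
Layer-change overhead: 1120 × 0.34 → 380.8 s.
Altogether 166913.3 + 380.8 = 167294.1 s, i.e. 46.47 hours.

46.47 hours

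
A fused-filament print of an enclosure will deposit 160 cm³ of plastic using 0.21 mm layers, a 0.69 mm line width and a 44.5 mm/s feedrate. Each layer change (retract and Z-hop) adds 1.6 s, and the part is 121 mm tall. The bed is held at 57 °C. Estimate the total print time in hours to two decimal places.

7.15 hours

Line area = 0.21 × 0.69 = 0.1449 mm².
Toolpath length = 160 cm³ / 0.1449 mm² = 160000 / 0.1449 = 1104209.8 mm.
Time extruding = 1104209.8 / 44.5, so 24813.7 s.
Layers = ⌈121/0.21⌉ = 577.
Non-print overhead = 577 × 1.6 = 923.2 s.
Altogether 24813.7 + 923.2 = 25736.9 s, i.e. 7.15 hours.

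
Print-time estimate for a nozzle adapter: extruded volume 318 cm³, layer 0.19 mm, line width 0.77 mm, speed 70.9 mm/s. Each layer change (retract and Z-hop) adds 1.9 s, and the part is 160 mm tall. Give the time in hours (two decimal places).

8.96 hours

Bead cross-section = 0.19 × 0.77, so 0.1463 mm².
Path length: 318000 mm³ / 0.1463 mm² → 2173615.9 mm.
Extrusion time: 2173615.9 / 70.9 → 30657.5 s.
Number of layers: 160 / 0.19 → 843 (rounded up).
Non-print overhead: 843 × 1.9 → 1601.7 s.
Altogether 30657.5 + 1601.7 = 32259.2 s, i.e. 8.96 hours.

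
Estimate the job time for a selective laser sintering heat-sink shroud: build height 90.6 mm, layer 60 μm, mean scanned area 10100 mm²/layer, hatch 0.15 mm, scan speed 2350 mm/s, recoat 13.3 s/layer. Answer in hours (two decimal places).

17.60 hours

Layers = ⌈90.6/0.06⌉ = 1510.
Per-layer scan distance: 10100 / 0.15 → 67333.3 mm.
Laser time per layer = 67333.3 / 2350 = 28.6525 s.
Per-layer time = 28.6525 + 13.3 = 41.9525 s.
Build time = 1510 × 41.9525 = 63348.275 s = 17.60 hours.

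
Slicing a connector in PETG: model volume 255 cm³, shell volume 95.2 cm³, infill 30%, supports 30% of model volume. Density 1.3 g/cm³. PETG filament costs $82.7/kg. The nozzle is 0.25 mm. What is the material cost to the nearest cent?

$23.61

Volume inside the shell = 255 − 95.2 = 159.8 cm³.
Infill deposited = 0.30 × 159.8, so 47.94 cm³.
Support = 0.30 × 255 = 76.5 cm³.
Total printed volume = 95.2 + 47.94 + 76.5 = 219.64 cm³.
Mass: 219.64 × 1.3 → 285.532 g.
Cost = 285.532 g / 1000 × $82.7/kg = $23.61.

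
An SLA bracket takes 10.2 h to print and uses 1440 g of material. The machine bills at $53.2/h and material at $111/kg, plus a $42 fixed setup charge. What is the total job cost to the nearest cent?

Time charge = 53.2 × 10.2 = $542.64.
Material cost = 111 × 1440/1000 = $159.84.
Total = 542.64 + 159.84 + 42 = $744.48.

$744.48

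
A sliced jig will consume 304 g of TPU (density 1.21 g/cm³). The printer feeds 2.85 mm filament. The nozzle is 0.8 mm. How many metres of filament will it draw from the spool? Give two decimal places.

Volume = 304 g / 1.21 g·cm⁻³ = 251.2397 cm³ = 251239.7 mm³.
A = π r² = π × 1.425² = 6.3794 mm².
Length = 251239.7 / 6.3794 = 39382.97 mm = 39.38 m.

39.38 m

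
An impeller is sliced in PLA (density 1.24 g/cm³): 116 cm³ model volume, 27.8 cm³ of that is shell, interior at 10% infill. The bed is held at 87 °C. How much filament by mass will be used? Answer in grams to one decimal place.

Interior volume = 116 − 27.8, so 88.2 cm³.
Infill volume = 0.10 × 88.2, so 8.82 cm³.
Deposited volume: 27.8 + 8.82 → 36.62 cm³.
Mass = 36.62 × 1.24, so 45.4088 g.

45.4 g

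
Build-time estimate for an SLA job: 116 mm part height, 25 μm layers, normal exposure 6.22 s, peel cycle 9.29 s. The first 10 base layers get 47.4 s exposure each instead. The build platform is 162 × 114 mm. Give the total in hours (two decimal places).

Layer count = ceil(116 / 0.025) = 4640.
Base layers = 10 × (47.4 + 9.29), so 566.9 s.
Normal layers = 4630 × (6.22 + 9.29), so 71811.3 s.
Sum: 566.9 + 71811.3 = 72378.2 s → 20.11 hours.

20.11 hours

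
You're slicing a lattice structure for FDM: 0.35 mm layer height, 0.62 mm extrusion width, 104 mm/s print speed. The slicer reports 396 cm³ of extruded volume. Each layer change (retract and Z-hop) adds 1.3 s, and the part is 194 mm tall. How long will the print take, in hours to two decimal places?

5.07 hours

Bead cross-section: 0.35 × 0.62 → 0.217 mm².
Path length: 396000 mm³ / 0.217 mm² → 1824884.8 mm.
Extrusion time: 1824884.8 / 104 → 17547 s.
Layer count = ceil(194 / 0.35) = 555.
Z-hop total = 555 × 1.3, so 721.5 s.
Total = 17547 + 721.5 = 18268.5 s = 5.07 hours.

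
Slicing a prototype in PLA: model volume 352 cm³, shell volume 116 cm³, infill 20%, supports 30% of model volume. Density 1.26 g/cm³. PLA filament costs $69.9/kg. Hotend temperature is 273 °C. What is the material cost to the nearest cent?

Volume inside the shell = 352 − 116, so 236 cm³.
Infill deposited = 0.20 × 236, so 47.2 cm³.
Support = 0.30 × 352 = 105.6 cm³.
Total extruded = 116 + 47.2 + 105.6, so 268.8 cm³.
Mass = 268.8 × 1.26 = 338.688 g.
At $69.9/kg: 338.688/1000 × 69.9 = $23.67.

$23.67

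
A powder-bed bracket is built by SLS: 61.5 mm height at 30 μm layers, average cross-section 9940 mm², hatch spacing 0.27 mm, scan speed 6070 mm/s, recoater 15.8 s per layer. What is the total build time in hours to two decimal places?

Layer count = ceil(61.5 / 0.03) = 2050.
Per-layer scan distance = 9940 / 0.27, so 36814.8 mm.
Scan time per layer: 36814.8 / 6070 → 6.065 s.
Per-layer time = 6.065 + 15.8 = 21.865 s.
Build time = 2050 × 21.865 = 44823.25 s = 12.45 hours.

12.45 hours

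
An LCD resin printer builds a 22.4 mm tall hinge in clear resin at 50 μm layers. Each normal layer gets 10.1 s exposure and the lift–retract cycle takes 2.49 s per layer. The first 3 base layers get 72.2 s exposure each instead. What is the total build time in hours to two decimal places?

Layer count = ceil(22.4 / 0.05) = 448.
Bottom layers = 3 × (72.2 + 2.49), so 224.07 s.
Remaining layers = 445 × (10.1 + 2.49) = 5602.55 s.
Total = 224.07 + 5602.55 = 5826.62 s = 1.62 hours.

1.62 hours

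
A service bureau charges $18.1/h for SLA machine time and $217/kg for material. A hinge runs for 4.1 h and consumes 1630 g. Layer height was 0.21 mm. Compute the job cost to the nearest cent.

$427.92

Machine-time cost = 18.1 × 4.1 = $74.21.
Material charge: 217 × 1630/1000 → $353.71.
Job cost: 74.21 + 353.71 = $427.92.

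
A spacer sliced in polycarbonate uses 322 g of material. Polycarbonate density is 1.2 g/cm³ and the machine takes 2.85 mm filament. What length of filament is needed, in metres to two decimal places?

Volume = 322 g / 1.2 g·cm⁻³ = 268.3333 cm³ = 268333.3 mm³.
Cross-section of 2.85 mm filament: π·(2.85/2)² = 6.3794 mm².
Length = 268333.3 / 6.3794 = 42062.47 mm = 42.06 m.

42.06 m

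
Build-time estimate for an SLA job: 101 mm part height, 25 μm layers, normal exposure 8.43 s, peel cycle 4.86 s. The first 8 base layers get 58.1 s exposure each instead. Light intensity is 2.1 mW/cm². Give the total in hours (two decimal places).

15.02 hours

Layer count = ceil(101 / 0.025) = 4040.
Burn-in layers = 8 × (58.1 + 4.86) = 503.68 s.
Remaining layers = 4032 × (8.43 + 4.86), so 53585.28 s.
Sum: 503.68 + 53585.28 = 54088.96 s → 15.02 hours.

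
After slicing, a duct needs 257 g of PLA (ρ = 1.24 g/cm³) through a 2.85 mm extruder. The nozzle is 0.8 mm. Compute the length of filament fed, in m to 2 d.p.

32.49 m

Volume = 257 g / 1.24 g·cm⁻³ = 207.2581 cm³ = 207258.1 mm³.
A = π r² = π × 1.425² = 6.3794 mm².
Length = 207258.1 / 6.3794 = 32488.65 mm = 32.49 m.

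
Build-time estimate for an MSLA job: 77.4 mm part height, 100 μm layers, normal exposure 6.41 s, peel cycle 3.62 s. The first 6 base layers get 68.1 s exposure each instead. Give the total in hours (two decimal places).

2.26 hours

Number of layers: 77.4 / 0.1 → 774 (rounded up).
Burn-in layers: 6 × (68.1 + 3.62) → 430.32 s.
Regular layers = 768 × (6.41 + 3.62) = 7703.04 s.
Total = 430.32 + 7703.04 = 8133.36 s = 2.26 hours.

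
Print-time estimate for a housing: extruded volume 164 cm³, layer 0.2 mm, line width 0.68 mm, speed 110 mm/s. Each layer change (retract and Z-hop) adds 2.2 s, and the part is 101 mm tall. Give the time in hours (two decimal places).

3.35 hours

Line area = 0.2 × 0.68 = 0.136 mm².
Total extruded path = 164000/0.136 = 1205882.4 mm.
Time extruding = 1205882.4 / 110, so 10962.6 s.
Number of layers: 101 / 0.2 → 505 (rounded up).
Layer-change overhead = 505 × 2.2, so 1111 s.
Total = 10962.6 + 1111 = 12073.6 s = 3.35 hours.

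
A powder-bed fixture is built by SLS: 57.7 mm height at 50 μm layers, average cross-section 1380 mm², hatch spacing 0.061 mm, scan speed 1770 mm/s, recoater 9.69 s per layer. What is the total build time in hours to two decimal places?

Number of layers: 57.7 / 0.05 → 1154 (rounded up).
Scan path per layer = 1380 / 0.061, so 22623 mm.
Scan time per layer = 22623 / 1770 = 12.7814 s.
Time per layer = 12.7814 + 9.69, so 22.4714 s.
Total: 1154 × 22.4714 s = 25931.9956 s → 7.20 hours.

7.20 hours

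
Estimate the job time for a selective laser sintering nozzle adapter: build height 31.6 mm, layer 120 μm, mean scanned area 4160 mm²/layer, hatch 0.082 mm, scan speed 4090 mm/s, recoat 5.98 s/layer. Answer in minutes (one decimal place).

80.9 minutes

Number of layers: 31.6 / 0.12 → 264 (rounded up).
Scan path per layer = 4160 / 0.082, so 50731.7 mm.
Per-layer scan time: 50731.7 / 4090 → 12.4038 s.
Per-layer time: 12.4038 + 5.98 → 18.3838 s.
Total: 264 × 18.3838 s = 4853.3232 s → 80.9 minutes.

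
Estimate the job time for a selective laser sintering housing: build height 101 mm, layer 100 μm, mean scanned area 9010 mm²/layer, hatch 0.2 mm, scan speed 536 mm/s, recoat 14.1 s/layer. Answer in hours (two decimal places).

Layers = ⌈101/0.1⌉ = 1010.
Hatch length per layer: 9010 / 0.2 → 45050 mm.
Per-layer scan time: 45050 / 536 → 84.0485 s.
Time per layer = 84.0485 + 14.1 = 98.1485 s.
1010 layers × 98.1485 s/layer = 99129.985 s, i.e. 27.54 hours.

27.54 hours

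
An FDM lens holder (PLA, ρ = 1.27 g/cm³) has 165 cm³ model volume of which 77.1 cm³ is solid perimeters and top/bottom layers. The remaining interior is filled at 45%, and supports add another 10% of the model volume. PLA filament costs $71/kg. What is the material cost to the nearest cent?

Interior volume = 165 − 77.1 = 87.9 cm³.
Infill deposited = 0.45 × 87.9, so 39.555 cm³.
Support = 0.10 × 165, so 16.5 cm³.
Total printed volume: 77.1 + 39.555 + 16.5 → 133.155 cm³.
Mass = 133.155 × 1.27, so 169.10685 g.
Cost = 169.10685 g / 1000 × $71/kg = $12.01.

$12.01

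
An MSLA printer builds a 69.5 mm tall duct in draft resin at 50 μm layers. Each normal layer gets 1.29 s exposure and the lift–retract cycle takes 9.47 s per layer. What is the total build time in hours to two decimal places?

Layer count = ceil(69.5 / 0.05) = 1390.
Each layer takes = 1.29 + 9.47, so 10.76 s.
Total = 1390 × 10.76 = 14956.4 s = 4.15 hours.

4.15 hours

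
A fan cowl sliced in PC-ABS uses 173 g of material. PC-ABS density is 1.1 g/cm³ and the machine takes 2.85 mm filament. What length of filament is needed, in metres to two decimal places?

Extruded volume: 173/1.1 = 157.2727 cm³ (157272.7 mm³).
A = π r² = π × 1.425² = 6.3794 mm².
L = V/A = 157272.7/6.3794 = 24653.21 mm → 24.65 m.

24.65 m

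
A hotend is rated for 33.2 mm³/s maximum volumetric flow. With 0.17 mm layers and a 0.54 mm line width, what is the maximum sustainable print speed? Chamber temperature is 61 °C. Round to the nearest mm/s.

A: 0.17 × 0.54 → 0.0918 mm².
v_max = Q/A = 33.2/0.0918 = 361.66 mm/s → 362 mm/s.

362 mm/s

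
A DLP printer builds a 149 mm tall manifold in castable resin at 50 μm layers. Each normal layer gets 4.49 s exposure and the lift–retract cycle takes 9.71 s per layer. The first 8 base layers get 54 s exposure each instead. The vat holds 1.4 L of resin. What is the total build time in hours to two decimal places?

11.86 hours

Layers = ⌈149/0.05⌉ = 2980.
Bottom layers = 8 × (54 + 9.71) = 509.68 s.
Normal layers = 2972 × (4.49 + 9.71), so 42202.4 s.
Sum: 509.68 + 42202.4 = 42712.08 s → 11.86 hours.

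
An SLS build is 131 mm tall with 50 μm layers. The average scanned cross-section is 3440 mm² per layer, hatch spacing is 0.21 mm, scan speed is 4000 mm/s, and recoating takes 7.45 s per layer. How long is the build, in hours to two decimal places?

Layer count = ceil(131 / 0.05) = 2620.
Per-layer scan distance = 3440 / 0.21 = 16381 mm.
Laser time per layer = 16381 / 4000 = 4.0953 s.
Layer cycle = 4.0953 + 7.45, so 11.5453 s.
2620 layers × 11.5453 s/layer = 30248.686 s, i.e. 8.40 hours.

8.40 hours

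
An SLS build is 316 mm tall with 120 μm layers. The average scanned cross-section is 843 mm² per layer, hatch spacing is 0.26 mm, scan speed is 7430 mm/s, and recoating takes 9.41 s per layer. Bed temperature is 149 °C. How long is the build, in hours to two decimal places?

7.20 hours

Layer count = ceil(316 / 0.12) = 2634.
Hatch length per layer = 843 / 0.26, so 3242.3 mm.
Scan time per layer = 3242.3 / 7430 = 0.4364 s.
Time per layer = 0.4364 + 9.41, so 9.8464 s.
2634 layers × 9.8464 s/layer = 25935.4176 s, i.e. 7.20 hours.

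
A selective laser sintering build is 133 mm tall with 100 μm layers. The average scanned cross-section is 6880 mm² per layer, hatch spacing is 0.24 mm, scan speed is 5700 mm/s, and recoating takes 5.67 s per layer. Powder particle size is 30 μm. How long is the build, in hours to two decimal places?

Layers = ⌈133/0.1⌉ = 1330.
Per-layer scan distance: 6880 / 0.24 → 28666.7 mm.
Per-layer scan time = 28666.7 / 5700, so 5.0292 s.
Layer cycle = 5.0292 + 5.67, so 10.6992 s.
1330 layers × 10.6992 s/layer = 14229.936 s, i.e. 3.95 hours.

3.95 hours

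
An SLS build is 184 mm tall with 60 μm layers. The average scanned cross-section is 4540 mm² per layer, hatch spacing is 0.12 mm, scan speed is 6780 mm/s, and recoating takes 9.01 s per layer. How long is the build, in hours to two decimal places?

12.43 hours

Layers = ⌈184/0.06⌉ = 3067.
Hatch length per layer = 4540 / 0.12, so 37833.3 mm.
Laser time per layer: 37833.3 / 6780 → 5.5801 s.
Layer cycle = 5.5801 + 9.01 = 14.5901 s.
3067 layers × 14.5901 s/layer = 44747.8367 s, i.e. 12.43 hours.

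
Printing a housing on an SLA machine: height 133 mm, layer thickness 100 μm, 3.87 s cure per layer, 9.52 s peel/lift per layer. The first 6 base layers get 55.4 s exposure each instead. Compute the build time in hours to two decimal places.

5.03 hours

Layers = ⌈133/0.1⌉ = 1330.
Bottom layers = 6 × (55.4 + 9.52), so 389.52 s.
Regular layers = 1324 × (3.87 + 9.52) = 17728.36 s.
Sum: 389.52 + 17728.36 = 18117.88 s → 5.03 hours.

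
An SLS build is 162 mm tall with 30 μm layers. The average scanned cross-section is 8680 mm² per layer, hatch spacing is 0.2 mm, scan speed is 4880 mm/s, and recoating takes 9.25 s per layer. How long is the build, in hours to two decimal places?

27.22 hours

Layer count = ceil(162 / 0.03) = 5400.
Hatch length per layer = 8680 / 0.2, so 43400 mm.
Per-layer scan time = 43400 / 4880 = 8.8934 s.
Time per layer: 8.8934 + 9.25 → 18.1434 s.
5400 layers × 18.1434 s/layer = 97974.36 s, i.e. 27.22 hours.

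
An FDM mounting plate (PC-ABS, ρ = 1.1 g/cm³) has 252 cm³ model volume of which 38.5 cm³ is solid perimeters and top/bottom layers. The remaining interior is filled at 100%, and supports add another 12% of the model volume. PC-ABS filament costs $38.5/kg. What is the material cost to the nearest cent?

$11.95

Infill region: 252 − 38.5 → 213.5 cm³.
Deposited infill = 1.00 × 213.5 = 213.5 cm³.
Support = 0.12 × 252, so 30.24 cm³.
Total printed volume = 38.5 + 213.5 + 30.24 = 282.24 cm³.
Mass = 282.24 × 1.1 = 310.464 g.
Cost = 310.464 g / 1000 × $38.5/kg = $11.95.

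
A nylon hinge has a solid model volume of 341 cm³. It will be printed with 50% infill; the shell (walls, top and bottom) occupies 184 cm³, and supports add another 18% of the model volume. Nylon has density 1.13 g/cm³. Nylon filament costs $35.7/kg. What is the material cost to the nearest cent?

Infill region = 341 − 184 = 157 cm³.
Infill deposited: 0.50 × 157 → 78.5 cm³.
Support = 0.18 × 341, so 61.38 cm³.
Total extruded: 184 + 78.5 + 61.38 → 323.88 cm³.
Mass = 323.88 × 1.13 = 365.9844 g.
Cost = 365.9844 g / 1000 × $35.7/kg = $13.07.

$13.07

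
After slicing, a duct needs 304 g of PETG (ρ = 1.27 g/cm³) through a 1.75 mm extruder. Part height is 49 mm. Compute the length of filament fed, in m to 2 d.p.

Extruded volume: 304/1.27 = 239.3701 cm³ (239370.1 mm³).
A = π r² = π × 0.875² = 2.4053 mm².
Length = 239370.1 / 2.4053 = 99517.77 mm = 99.52 m.

99.52 m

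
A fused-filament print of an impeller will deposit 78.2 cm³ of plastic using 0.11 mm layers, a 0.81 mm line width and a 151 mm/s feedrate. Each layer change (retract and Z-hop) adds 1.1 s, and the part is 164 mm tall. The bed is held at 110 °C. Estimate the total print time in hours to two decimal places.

Line area = 0.11 × 0.81 = 0.0891 mm².
Path length: 78200 mm³ / 0.0891 mm² → 877665.5 mm.
Extrusion time: 877665.5 / 151 → 5812.4 s.
Number of layers: 164 / 0.11 → 1491 (rounded up).
Z-hop total: 1491 × 1.1 → 1640.1 s.
Altogether 5812.4 + 1640.1 = 7452.5 s, i.e. 2.07 hours.

2.07 hours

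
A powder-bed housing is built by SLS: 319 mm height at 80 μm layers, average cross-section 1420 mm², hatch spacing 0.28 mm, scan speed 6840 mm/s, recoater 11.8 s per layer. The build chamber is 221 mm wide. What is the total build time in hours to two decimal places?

13.89 hours

Layer count = ceil(319 / 0.08) = 3988.
Per-layer scan distance = 1420 / 0.28, so 5071.4 mm.
Per-layer scan time = 5071.4 / 6840, so 0.7414 s.
Per-layer time = 0.7414 + 11.8 = 12.5414 s.
Build time = 3988 × 12.5414 = 50015.1032 s = 13.89 hours.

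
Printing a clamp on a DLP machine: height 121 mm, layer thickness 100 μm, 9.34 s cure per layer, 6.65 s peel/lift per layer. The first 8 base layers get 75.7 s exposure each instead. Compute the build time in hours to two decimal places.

5.52 hours

Layers = ⌈121/0.1⌉ = 1210.
Bottom layers = 8 × (75.7 + 6.65), so 658.8 s.
Normal layers = 1202 × (9.34 + 6.65) = 19219.98 s.
Total = 658.8 + 19219.98 = 19878.78 s = 5.52 hours.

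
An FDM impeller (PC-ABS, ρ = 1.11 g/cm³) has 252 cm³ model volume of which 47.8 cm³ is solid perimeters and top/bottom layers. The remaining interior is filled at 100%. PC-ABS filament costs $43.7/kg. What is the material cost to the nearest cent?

Volume inside the shell = 252 − 47.8 = 204.2 cm³.
Deposited infill = 1.00 × 204.2, so 204.2 cm³.
Total extruded = 47.8 + 204.2 = 252 cm³.
Mass = 252 × 1.11, so 279.72 g.
At $43.7/kg: 279.72/1000 × 43.7 = $12.22.

$12.22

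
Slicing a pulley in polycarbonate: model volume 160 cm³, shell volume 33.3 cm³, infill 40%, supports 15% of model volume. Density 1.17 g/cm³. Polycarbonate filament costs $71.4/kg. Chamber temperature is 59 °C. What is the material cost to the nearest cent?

Volume inside the shell = 160 − 33.3 = 126.7 cm³.
Infill volume = 0.40 × 126.7, so 50.68 cm³.
Support = 0.15 × 160, so 24 cm³.
Total printed volume = 33.3 + 50.68 + 24, so 107.98 cm³.
Mass = 107.98 × 1.17 = 126.3366 g.
At $71.4/kg: 126.3366/1000 × 71.4 = $9.02.

$9.02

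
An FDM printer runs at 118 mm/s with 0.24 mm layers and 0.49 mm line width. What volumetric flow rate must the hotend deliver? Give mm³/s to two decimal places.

13.88

Extrusion cross-section: 0.24 × 0.49 → 0.1176 mm².
Volumetric flow = 118 × 0.1176 = 13.88 mm³/s.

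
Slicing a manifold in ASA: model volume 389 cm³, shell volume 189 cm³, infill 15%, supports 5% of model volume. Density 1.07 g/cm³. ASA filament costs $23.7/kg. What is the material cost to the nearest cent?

Interior volume: 389 − 189 → 200 cm³.
Infill deposited = 0.15 × 200 = 30 cm³.
Support = 0.05 × 389 = 19.45 cm³.
Total printed volume = 189 + 30 + 19.45, so 238.45 cm³.
Mass = 238.45 × 1.07, so 255.1415 g.
Cost = 255.1415 g / 1000 × $23.7/kg = $6.05.

$6.05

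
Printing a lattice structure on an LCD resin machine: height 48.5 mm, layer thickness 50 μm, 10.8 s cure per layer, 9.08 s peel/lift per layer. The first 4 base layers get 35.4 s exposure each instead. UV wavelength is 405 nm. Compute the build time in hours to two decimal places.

5.38 hours

Layers = ⌈48.5/0.05⌉ = 970.
Burn-in layers: 4 × (35.4 + 9.08) → 177.92 s.
Remaining layers: 966 × (10.8 + 9.08) → 19204.08 s.
Total = 177.92 + 19204.08 = 19382 s = 5.38 hours.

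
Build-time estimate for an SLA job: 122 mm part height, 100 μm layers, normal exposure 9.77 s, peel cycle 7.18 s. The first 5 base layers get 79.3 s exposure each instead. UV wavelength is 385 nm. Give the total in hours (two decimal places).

5.84 hours

Layer count = ceil(122 / 0.1) = 1220.
Base layers = 5 × (79.3 + 7.18) = 432.4 s.
Normal layers: 1215 × (9.77 + 7.18) → 20594.25 s.
Total = 432.4 + 20594.25 = 21026.65 s = 5.84 hours.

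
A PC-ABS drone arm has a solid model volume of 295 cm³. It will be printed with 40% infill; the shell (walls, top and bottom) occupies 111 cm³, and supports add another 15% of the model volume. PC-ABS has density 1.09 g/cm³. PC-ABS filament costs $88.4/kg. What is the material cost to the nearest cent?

$22.05

Interior volume = 295 − 111, so 184 cm³.
Infill deposited = 0.40 × 184, so 73.6 cm³.
Support = 0.15 × 295, so 44.25 cm³.
Total printed volume: 111 + 73.6 + 44.25 → 228.85 cm³.
Mass = 228.85 × 1.09 = 249.4465 g.
At $88.4/kg: 249.4465/1000 × 88.4 = $22.05.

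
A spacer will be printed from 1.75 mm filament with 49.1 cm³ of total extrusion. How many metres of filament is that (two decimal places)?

A = π r² = π × 0.875² = 2.4053 mm².
Length = 49.1 cm³ / 2.4053 mm² = 49100 / 2.4053 = 20413.25 mm = 20.41 m.

20.41 m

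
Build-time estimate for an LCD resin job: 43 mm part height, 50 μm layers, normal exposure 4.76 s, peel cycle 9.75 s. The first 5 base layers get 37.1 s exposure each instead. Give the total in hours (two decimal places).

3.51 hours

Number of layers: 43 / 0.05 → 860 (rounded up).
Base layers: 5 × (37.1 + 9.75) → 234.25 s.
Regular layers = 855 × (4.76 + 9.75), so 12406.05 s.
Total = 234.25 + 12406.05 = 12640.3 s = 3.51 hours.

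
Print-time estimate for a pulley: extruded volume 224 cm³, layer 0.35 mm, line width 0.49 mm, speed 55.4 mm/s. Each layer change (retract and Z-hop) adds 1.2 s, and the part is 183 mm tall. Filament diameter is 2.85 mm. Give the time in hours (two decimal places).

6.72 hours

Bead cross-section = 0.35 × 0.49, so 0.1715 mm².
Path length: 224000 mm³ / 0.1715 mm² → 1306122.4 mm.
Time extruding = 1306122.4 / 55.4, so 23576.2 s.
Layer count = ceil(183 / 0.35) = 523.
Z-hop total = 523 × 1.2, so 627.6 s.
Altogether 23576.2 + 627.6 = 24203.8 s, i.e. 6.72 hours.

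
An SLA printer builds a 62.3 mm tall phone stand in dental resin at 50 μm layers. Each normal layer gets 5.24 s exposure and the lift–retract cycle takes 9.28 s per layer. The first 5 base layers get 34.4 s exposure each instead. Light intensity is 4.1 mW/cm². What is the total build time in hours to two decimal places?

5.07 hours

Layer count = ceil(62.3 / 0.05) = 1246.
Base layers = 5 × (34.4 + 9.28) = 218.4 s.
Normal layers = 1241 × (5.24 + 9.28) = 18019.32 s.
Sum: 218.4 + 18019.32 = 18237.72 s → 5.07 hours.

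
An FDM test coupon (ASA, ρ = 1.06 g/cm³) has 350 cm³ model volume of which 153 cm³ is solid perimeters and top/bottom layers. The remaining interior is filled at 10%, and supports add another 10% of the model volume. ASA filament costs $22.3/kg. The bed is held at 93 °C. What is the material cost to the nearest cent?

$4.91

Volume inside the shell: 350 − 153 → 197 cm³.
Infill deposited = 0.10 × 197, so 19.7 cm³.
Support = 0.10 × 350 = 35 cm³.
Total printed volume: 153 + 19.7 + 35 → 207.7 cm³.
Mass: 207.7 × 1.06 → 220.162 g.
At $22.3/kg: 220.162/1000 × 22.3 = $4.91.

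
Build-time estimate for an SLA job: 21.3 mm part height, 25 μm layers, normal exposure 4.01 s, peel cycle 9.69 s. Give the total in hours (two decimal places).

3.24 hours

Number of layers: 21.3 / 0.025 → 852 (rounded up).
Each layer takes = 4.01 + 9.69, so 13.7 s.
Build time: 852 × 13.7 s = 11672.4 s, i.e. 3.24 hours.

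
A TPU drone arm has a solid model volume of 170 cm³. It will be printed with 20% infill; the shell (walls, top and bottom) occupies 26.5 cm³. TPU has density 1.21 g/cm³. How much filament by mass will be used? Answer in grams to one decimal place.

66.8 g

Volume inside the shell = 170 − 26.5 = 143.5 cm³.
Deposited infill: 0.20 × 143.5 → 28.7 cm³.
Total extruded = 26.5 + 28.7 = 55.2 cm³.
Mass: 55.2 × 1.21 → 66.792 g.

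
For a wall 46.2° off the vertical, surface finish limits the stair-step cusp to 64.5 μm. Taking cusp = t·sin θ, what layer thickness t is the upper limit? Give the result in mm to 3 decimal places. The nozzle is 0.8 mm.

0.089 mm

sin(46.2°) = 0.7218; t_max = 0.0645/0.7218 = 0.089 mm.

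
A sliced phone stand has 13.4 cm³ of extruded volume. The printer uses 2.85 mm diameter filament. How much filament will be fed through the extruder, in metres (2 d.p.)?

2.10 m

Cross-section of 2.85 mm filament: π·(2.85/2)² = 6.3794 mm².
L = 13400 mm³ / 6.3794 mm² = 2100.51 mm, i.e. 2.10 m.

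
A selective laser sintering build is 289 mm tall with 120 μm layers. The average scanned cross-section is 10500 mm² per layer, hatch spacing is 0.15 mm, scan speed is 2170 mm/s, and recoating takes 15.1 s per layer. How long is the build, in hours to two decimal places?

Number of layers: 289 / 0.12 → 2409 (rounded up).
Scan path per layer = 10500 / 0.15, so 70000 mm.
Per-layer scan time: 70000 / 2170 → 32.2581 s.
Layer cycle: 32.2581 + 15.1 → 47.3581 s.
2409 layers × 47.3581 s/layer = 114085.6629 s, i.e. 31.69 hours.

31.69 hours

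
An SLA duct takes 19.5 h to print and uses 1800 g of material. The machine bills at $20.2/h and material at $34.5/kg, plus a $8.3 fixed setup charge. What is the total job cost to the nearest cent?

$464.30

Machine-time cost = 20.2 × 19.5 = $393.90.
Material cost: 34.5 × 1800/1000 → $62.10.
Total = 393.90 + 62.10 + 8.3 = $464.30.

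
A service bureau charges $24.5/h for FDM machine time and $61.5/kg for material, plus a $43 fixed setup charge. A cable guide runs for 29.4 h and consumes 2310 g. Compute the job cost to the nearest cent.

$905.37

Machine-time cost: 24.5 × 29.4 → $720.30.
Feedstock cost = 61.5 × 2310/1000 = $142.065.
Adding setup: 720.30 + 142.065 + 43 → 905.365 ≈ $905.37.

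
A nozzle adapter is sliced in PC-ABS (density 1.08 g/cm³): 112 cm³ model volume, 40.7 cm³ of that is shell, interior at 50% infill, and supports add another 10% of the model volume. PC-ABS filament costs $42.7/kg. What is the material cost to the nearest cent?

$4.04

Interior volume = 112 − 40.7, so 71.3 cm³.
Deposited infill: 0.50 × 71.3 → 35.65 cm³.
Support = 0.10 × 112 = 11.2 cm³.
Deposited volume: 40.7 + 35.65 + 11.2 → 87.55 cm³.
Mass = 87.55 × 1.08 = 94.554 g.
At $42.7/kg: 94.554/1000 × 42.7 = $4.04.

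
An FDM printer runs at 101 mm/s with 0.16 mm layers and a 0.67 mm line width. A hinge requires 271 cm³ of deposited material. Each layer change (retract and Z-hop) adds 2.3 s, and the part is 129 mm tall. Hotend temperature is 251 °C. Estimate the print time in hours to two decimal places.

7.47 hours

Bead cross-section = 0.16 × 0.67 = 0.1072 mm².
Path length: 271000 mm³ / 0.1072 mm² → 2527985.1 mm.
Time extruding = 2527985.1 / 101 = 25029.6 s.
Layer count = ceil(129 / 0.16) = 807.
Layer-change overhead = 807 × 2.3 = 1856.1 s.
Altogether 25029.6 + 1856.1 = 26885.7 s, i.e. 7.47 hours.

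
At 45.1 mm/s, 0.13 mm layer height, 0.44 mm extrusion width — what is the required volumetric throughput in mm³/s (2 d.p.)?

Bead cross-section: 0.13 × 0.44 → 0.0572 mm².
Volumetric flow = 45.1 × 0.0572 = 2.58 mm³/s.

2.58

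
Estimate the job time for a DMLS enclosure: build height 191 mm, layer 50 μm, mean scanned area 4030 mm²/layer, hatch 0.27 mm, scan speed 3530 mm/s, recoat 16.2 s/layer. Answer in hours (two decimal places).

Number of layers: 191 / 0.05 → 3820 (rounded up).
Scan path per layer = 4030 / 0.27 = 14925.9 mm.
Scan time per layer = 14925.9 / 3530, so 4.2283 s.
Layer cycle = 4.2283 + 16.2, so 20.4283 s.
Total: 3820 × 20.4283 s = 78036.106 s → 21.68 hours.

21.68 hours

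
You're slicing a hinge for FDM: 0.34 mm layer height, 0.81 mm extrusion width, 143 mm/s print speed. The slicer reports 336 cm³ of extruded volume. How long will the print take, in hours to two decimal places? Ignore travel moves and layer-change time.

Extrusion cross-section = 0.34 × 0.81 = 0.2754 mm².
Total extruded path = 336000/0.2754 = 1220043.6 mm.
Time extruding: 1220043.6 / 143 → 8531.8 s.
Converting: 8531.8 s = 2.37 hours.

2.37 hours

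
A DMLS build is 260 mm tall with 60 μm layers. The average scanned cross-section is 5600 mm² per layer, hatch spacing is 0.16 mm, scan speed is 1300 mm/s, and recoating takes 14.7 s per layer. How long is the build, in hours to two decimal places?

50.11 hours

Layers = ⌈260/0.06⌉ = 4334.
Per-layer scan distance = 5600 / 0.16, so 35000 mm.
Scan time per layer: 35000 / 1300 → 26.9231 s.
Layer cycle: 26.9231 + 14.7 → 41.6231 s.
4334 layers × 41.6231 s/layer = 180394.5154 s, i.e. 50.11 hours.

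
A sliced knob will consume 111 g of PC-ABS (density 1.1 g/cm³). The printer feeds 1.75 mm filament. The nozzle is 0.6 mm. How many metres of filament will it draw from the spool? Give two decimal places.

41.95 m

Volume = 111 g / 1.1 g·cm⁻³ = 100.9091 cm³ = 100909.1 mm³.
A = π r² = π × 0.875² = 2.4053 mm².
Length = 100909.1 / 2.4053 = 41952.81 mm = 41.95 m.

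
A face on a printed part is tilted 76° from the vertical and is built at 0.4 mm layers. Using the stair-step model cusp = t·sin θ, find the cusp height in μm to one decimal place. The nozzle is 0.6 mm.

388.1 μm

h_c = t·sin θ = 0.4 × 0.9703 = 0.38812 mm (388.1 μm).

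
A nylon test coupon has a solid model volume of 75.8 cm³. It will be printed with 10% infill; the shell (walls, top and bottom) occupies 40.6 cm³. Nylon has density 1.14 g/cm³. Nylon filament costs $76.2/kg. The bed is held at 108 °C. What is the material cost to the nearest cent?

$3.83

Infill region = 75.8 − 40.6, so 35.2 cm³.
Infill deposited = 0.10 × 35.2 = 3.52 cm³.
Deposited volume: 40.6 + 3.52 → 44.12 cm³.
Mass = 44.12 × 1.14, so 50.2968 g.
Cost = 50.2968 g / 1000 × $76.2/kg = $3.83.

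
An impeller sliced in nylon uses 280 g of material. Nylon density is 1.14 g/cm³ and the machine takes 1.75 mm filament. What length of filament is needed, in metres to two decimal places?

102.11 m

Volume = 280 g / 1.14 g·cm⁻³ = 245.614 cm³ = 245614 mm³.
Cross-section of 1.75 mm filament: π·(1.75/2)² = 2.4053 mm².
L = V/A = 245614/2.4053 = 102113.67 mm → 102.11 m.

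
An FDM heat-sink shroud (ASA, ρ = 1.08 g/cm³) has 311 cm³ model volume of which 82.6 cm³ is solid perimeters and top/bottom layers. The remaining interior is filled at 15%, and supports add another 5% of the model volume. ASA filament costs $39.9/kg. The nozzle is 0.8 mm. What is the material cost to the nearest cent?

Volume inside the shell: 311 − 82.6 → 228.4 cm³.
Infill volume = 0.15 × 228.4, so 34.26 cm³.
Support = 0.05 × 311, so 15.55 cm³.
Total printed volume: 82.6 + 34.26 + 15.55 → 132.41 cm³.
Mass: 132.41 × 1.08 → 143.0028 g.
At $39.9/kg: 143.0028/1000 × 39.9 = $5.71.

$5.71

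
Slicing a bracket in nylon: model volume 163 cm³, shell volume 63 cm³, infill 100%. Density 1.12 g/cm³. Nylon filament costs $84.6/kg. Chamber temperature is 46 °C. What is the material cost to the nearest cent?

Infill region = 163 − 63, so 100 cm³.
Infill volume = 1.00 × 100 = 100 cm³.
Deposited volume = 63 + 100, so 163 cm³.
Mass = 163 × 1.12, so 182.56 g.
At $84.6/kg: 182.56/1000 × 84.6 = $15.44.

$15.44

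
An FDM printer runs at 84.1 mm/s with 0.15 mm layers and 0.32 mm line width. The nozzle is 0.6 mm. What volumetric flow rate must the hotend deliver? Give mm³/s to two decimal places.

4.04

Bead cross-section: 0.15 × 0.32 → 0.048 mm².
Q = v·A = 84.1 × 0.048 = 4.04 mm³/s.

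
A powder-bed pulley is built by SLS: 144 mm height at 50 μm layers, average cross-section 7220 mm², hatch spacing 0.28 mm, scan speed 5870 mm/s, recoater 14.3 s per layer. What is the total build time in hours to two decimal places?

Number of layers: 144 / 0.05 → 2880 (rounded up).
Scan path per layer = 7220 / 0.28, so 25785.7 mm.
Per-layer scan time = 25785.7 / 5870 = 4.3928 s.
Layer cycle = 4.3928 + 14.3, so 18.6928 s.
2880 layers × 18.6928 s/layer = 53835.264 s, i.e. 14.95 hours.

14.95 hours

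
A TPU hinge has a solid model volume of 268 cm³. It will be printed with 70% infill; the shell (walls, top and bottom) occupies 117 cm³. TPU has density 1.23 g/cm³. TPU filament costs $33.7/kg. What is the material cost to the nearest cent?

Interior volume: 268 − 117 → 151 cm³.
Infill volume = 0.70 × 151 = 105.7 cm³.
Total extruded = 117 + 105.7 = 222.7 cm³.
Mass = 222.7 × 1.23, so 273.921 g.
At $33.7/kg: 273.921/1000 × 33.7 = $9.23.

$9.23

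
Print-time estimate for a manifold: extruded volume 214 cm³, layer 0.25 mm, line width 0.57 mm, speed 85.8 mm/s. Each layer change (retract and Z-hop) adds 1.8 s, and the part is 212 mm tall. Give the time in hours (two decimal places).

5.29 hours

Extrusion cross-section = 0.25 × 0.57 = 0.1425 mm².
Total extruded path = 214000/0.1425 = 1501754.4 mm.
Time extruding: 1501754.4 / 85.8 → 17503 s.
Number of layers: 212 / 0.25 → 848 (rounded up).
Z-hop total: 848 × 1.8 → 1526.4 s.
Total = 17503 + 1526.4 = 19029.4 s = 5.29 hours.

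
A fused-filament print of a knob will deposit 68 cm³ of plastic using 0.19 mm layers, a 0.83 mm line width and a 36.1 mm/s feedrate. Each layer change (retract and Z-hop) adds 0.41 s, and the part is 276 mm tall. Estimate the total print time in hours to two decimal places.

3.48 hours

Bead cross-section: 0.19 × 0.83 → 0.1577 mm².
Path length: 68000 mm³ / 0.1577 mm² → 431198.5 mm.
Print-move time = 431198.5 / 36.1, so 11944.6 s.
Number of layers: 276 / 0.19 → 1453 (rounded up).
Layer-change overhead = 1453 × 0.41 = 595.73 s.
Altogether 11944.6 + 595.73 = 12540.33 s, i.e. 3.48 hours.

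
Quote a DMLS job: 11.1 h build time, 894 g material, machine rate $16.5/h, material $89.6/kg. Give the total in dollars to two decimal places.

$263.25

Machine-time cost = 16.5 × 11.1 = $183.15.
Material cost = 89.6 × 894/1000, so $80.1024.
Total = 183.15 + 80.1024 = 263.2524 ≈ $263.25.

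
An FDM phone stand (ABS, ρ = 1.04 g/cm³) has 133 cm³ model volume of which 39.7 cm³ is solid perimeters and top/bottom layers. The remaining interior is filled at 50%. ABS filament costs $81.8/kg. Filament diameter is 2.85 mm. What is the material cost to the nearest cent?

$7.35

Interior volume: 133 − 39.7 → 93.3 cm³.
Infill volume: 0.50 × 93.3 → 46.65 cm³.
Deposited volume = 39.7 + 46.65 = 86.35 cm³.
Mass: 86.35 × 1.04 → 89.804 g.
Cost = 89.804 g / 1000 × $81.8/kg = $7.35.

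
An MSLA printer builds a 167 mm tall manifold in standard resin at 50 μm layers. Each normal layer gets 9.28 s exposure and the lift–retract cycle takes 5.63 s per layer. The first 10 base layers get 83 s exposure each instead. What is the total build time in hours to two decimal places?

14.04 hours

Number of layers: 167 / 0.05 → 3340 (rounded up).
Bottom layers = 10 × (83 + 5.63) = 886.3 s.
Normal layers: 3330 × (9.28 + 5.63) → 49650.3 s.
Sum: 886.3 + 49650.3 = 50536.6 s → 14.04 hours.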